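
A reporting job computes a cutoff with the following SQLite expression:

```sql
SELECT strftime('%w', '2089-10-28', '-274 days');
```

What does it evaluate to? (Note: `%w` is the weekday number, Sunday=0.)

4

First apply '-274 days': 2089-10-28 → 2089-01-27.
2089-01-27 is a Thursday; with Sunday=0 that is 4.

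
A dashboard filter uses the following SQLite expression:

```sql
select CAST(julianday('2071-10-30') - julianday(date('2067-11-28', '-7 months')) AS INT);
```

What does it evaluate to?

1646

Adding -7 months to 2067-11-28 gives 2067-04-28.
2 days remain in April 2067 after the 28th (30 − 28).
Full months from May 2067 through September 2071 contribute their day counts.
Then 30 days into October 2071.
Total: 2 + 31 + 30 + 31 + 31 + 30 + 31 + 30 + 31 + 31 + 29 + 31 + 30 + 31 + 30 + 31 + 31 + 30 + 31 + 30 + 31 + 31 + 28 + 31 + 30 + 31 + 30 + 31 + 31 + 30 + 31 + 30 + 31 + 31 + 28 + 31 + 30 + 31 + 30 + 31 + 31 + 30 + 31 + 30 + 31 + 31 + 28 + 31 + 30 + 31 + 30 + 31 + 31 + 30 + 30 = 1646.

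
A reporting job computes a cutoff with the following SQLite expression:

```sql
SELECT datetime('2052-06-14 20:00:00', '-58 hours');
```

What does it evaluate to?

2052-06-12 10:00:00

-58 hours from 2052-06-14 20:00:00 is 2052-06-12 10:00:00 (crosses midnight).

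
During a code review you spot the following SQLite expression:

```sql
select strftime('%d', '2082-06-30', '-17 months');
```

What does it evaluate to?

First apply '-17 months': 2082-06-30 → 2081-01-30.
`%d` extracts the 2-digit day of month: 30.

30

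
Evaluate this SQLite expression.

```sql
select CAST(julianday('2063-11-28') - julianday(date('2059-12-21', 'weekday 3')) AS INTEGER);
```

1435

`weekday 3` advances to the next Wednesday; 2059-12-21 is a Sunday, so it moves forward to 2059-12-24.
7 days remain in December 2059 after the 24th (31 − 24).
Full months from January 2060 through October 2063 contribute their day counts.
Then 28 days into November 2063.
Total: 7 + 31 + 29 + 31 + 30 + 31 + 30 + 31 + 31 + 30 + 31 + 30 + 31 + 31 + 28 + 31 + 30 + 31 + 30 + 31 + 31 + 30 + 31 + 30 + 31 + 31 + 28 + 31 + 30 + 31 + 30 + 31 + 31 + 30 + 31 + 30 + 31 + 31 + 28 + 31 + 30 + 31 + 30 + 31 + 31 + 30 + 31 + 28 = 1435.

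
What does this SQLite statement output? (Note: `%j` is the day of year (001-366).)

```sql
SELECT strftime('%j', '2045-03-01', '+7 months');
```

274

First apply '+7 months': 2045-03-01 → 2045-10-01.
Day-of-year for 2045-10-01: days since 2045-01-01 inclusive = 274, zero-padded to 274.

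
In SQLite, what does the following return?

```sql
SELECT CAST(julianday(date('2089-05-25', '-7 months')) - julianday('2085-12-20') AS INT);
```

1040

Adding -7 months to 2089-05-25 gives 2088-10-25.
11 days remain in December 2085 after the 20th (31 − 20).
Full months from January 2086 through September 2088 contribute their day counts.
Then 25 days into October 2088.
Total: 11 + 31 + 28 + 31 + 30 + 31 + 30 + 31 + 31 + 30 + 31 + 30 + 31 + 31 + 28 + 31 + 30 + 31 + 30 + 31 + 31 + 30 + 31 + 30 + 31 + 31 + 29 + 31 + 30 + 31 + 30 + 31 + 31 + 30 + 25 = 1040.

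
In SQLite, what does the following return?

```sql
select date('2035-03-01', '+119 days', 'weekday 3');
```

Applying '+119 days' to 2035-03-01: counting 119 days forward gives 2035-06-28.
`weekday 3` advances to the next Wednesday; 2035-06-28 is a Thursday, so it moves forward to 2035-07-04.

2035-07-04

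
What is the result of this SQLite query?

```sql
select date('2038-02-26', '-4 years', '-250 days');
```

2033-06-21

Adding -4 years to 2038-02-26 gives 2034-02-26.
Applying '-250 days' to 2034-02-26: counting 250 days back gives 2033-06-21.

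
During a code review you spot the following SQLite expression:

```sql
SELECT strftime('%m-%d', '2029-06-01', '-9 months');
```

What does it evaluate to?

09-01

First apply '-9 months': 2029-06-01 → 2028-09-01.
`%m-%d` extracts the month-day: 09-01.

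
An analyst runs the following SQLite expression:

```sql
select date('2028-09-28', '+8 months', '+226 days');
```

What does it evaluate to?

Adding +8 months to 2028-09-28 gives 2029-05-28.
Applying '+226 days' to 2029-05-28: counting 226 days forward gives 2030-01-09.

2030-01-09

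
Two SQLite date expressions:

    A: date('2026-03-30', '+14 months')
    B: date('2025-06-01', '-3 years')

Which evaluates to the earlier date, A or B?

B

A = 2027-05-30.
B = 2022-06-01.
B is earlier.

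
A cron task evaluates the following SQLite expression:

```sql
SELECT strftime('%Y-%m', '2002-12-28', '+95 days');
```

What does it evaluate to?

2003-04

First apply '+95 days': 2002-12-28 → 2003-04-02.
`%Y-%m` extracts the year-month: 2003-04.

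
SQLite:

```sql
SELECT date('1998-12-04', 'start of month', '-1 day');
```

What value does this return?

`start of month` rewinds 1998-12-04 to 1998-12-01.
Going back 1 day from 1998-12-01 reaches 1998-11-30 (last day of November, 30 days).

1998-11-30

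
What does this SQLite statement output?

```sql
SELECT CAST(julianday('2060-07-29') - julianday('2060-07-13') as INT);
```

16

Both dates are in July 2060: 29 − 13 = 16.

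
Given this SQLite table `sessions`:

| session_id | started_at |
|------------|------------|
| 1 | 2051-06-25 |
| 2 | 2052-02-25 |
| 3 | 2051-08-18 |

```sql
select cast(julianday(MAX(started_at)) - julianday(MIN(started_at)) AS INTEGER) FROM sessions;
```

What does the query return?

MIN = 2051-06-25, MAX = 2052-02-25.
5 days remain in June 2051 after the 25th (30 − 25).
Full months from July 2051 through January 2052 contribute their day counts.
Then 25 days into February 2052.
Total: 5 + 31 + 31 + 30 + 31 + 30 + 31 + 31 + 25 = 245.

245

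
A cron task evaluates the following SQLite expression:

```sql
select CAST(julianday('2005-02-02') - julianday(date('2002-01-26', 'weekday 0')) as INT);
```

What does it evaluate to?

`weekday 0` advances to the next Sunday; 2002-01-26 is a Saturday, so it moves forward to 2002-01-27.
4 days remain in January 2002 after the 27th (31 − 27).
Full months from February 2002 through January 2005 contribute their day counts.
Then 2 days into February 2005.
Total: 4 + 28 + 31 + 30 + 31 + 30 + 31 + 31 + 30 + 31 + 30 + 31 + 31 + 28 + 31 + 30 + 31 + 30 + 31 + 31 + 30 + 31 + 30 + 31 + 31 + 29 + 31 + 30 + 31 + 30 + 31 + 31 + 30 + 31 + 30 + 31 + 31 + 2 = 1102.

1102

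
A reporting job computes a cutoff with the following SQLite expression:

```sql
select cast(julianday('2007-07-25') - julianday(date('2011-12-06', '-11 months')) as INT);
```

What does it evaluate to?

Adding -11 months to 2011-12-06 gives 2011-01-06.
6 days remain in July 2007 after the 25th (31 − 25).
Full months from August 2007 through December 2010 contribute their day counts.
Then 6 days into January 2011.
Total: 6 + 31 + 30 + 31 + 30 + 31 + 31 + 29 + 31 + 30 + 31 + 30 + 31 + 31 + 30 + 31 + 30 + 31 + 31 + 28 + 31 + 30 + 31 + 30 + 31 + 31 + 30 + 31 + 30 + 31 + 31 + 28 + 31 + 30 + 31 + 30 + 31 + 31 + 30 + 31 + 30 + 31 + 6 = 1261.
The subtraction is earlier − later, so the result is −1261 → -1261.

-1261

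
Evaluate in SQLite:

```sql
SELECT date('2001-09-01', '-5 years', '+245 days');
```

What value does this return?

Adding -5 years to 2001-09-01 gives 1996-09-01.
Applying '+245 days' to 1996-09-01: counting 245 days forward gives 1997-05-04.

1997-05-04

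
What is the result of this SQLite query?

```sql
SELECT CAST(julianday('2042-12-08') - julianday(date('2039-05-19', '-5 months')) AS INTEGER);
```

Adding -5 months to 2039-05-19 gives 2038-12-19.
12 days remain in December 2038 after the 19th (31 − 19).
Full months from January 2039 through November 2042 contribute their day counts.
Then 8 days into December 2042.
Total: 12 + 31 + 28 + 31 + 30 + 31 + 30 + 31 + 31 + 30 + 31 + 30 + 31 + 31 + 29 + 31 + 30 + 31 + 30 + 31 + 31 + 30 + 31 + 30 + 31 + 31 + 28 + 31 + 30 + 31 + 30 + 31 + 31 + 30 + 31 + 30 + 31 + 31 + 28 + 31 + 30 + 31 + 30 + 31 + 31 + 30 + 31 + 30 + 8 = 1450.

1450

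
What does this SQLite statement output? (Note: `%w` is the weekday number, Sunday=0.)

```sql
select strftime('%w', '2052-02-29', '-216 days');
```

First apply '-216 days': 2052-02-29 → 2051-07-28.
2051-07-28 is a Friday; with Sunday=0 that is 5.

5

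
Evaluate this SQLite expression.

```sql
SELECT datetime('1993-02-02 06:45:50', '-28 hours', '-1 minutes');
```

1993-02-01 02:44:50

-28 hours from 1993-02-02 06:45:50 is 1993-02-01 02:45:50 (crosses midnight).
-1 minutes from 1993-02-01 02:45:50 is 1993-02-01 02:44:50.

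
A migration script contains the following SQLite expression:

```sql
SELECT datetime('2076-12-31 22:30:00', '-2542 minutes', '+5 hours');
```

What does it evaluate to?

2542 minutes = 42h 22m; -2542 minutes from 2076-12-31 22:30:00 is 2076-12-30 04:08:00 (crosses midnight).
+5 hours from 2076-12-30 04:08:00 is 2076-12-30 09:08:00.

2076-12-30 09:08:00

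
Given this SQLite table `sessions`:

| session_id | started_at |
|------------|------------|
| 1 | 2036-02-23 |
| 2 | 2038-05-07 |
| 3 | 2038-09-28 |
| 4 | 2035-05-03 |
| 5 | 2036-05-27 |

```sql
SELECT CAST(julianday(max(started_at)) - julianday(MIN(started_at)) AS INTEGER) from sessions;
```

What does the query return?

1244

MIN = 2035-05-03, MAX = 2038-09-28.
28 days remain in May 2035 after the 3rd (31 − 3).
Full months from June 2035 through August 2038 contribute their day counts.
Then 28 days into September 2038.
Total: 28 + 30 + 31 + 31 + 30 + 31 + 30 + 31 + 31 + 29 + 31 + 30 + 31 + 30 + 31 + 31 + 30 + 31 + 30 + 31 + 31 + 28 + 31 + 30 + 31 + 30 + 31 + 31 + 30 + 31 + 30 + 31 + 31 + 28 + 31 + 30 + 31 + 30 + 31 + 31 + 28 = 1244.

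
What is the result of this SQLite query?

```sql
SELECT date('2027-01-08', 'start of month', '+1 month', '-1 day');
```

`start of month` rewinds 2027-01-08 to 2027-01-01.
Adding +1 month to 2027-01-01 gives 2027-02-01.
Going back 1 day from 2027-02-01 reaches 2027-01-31 (last day of January, 31 days).

2027-01-31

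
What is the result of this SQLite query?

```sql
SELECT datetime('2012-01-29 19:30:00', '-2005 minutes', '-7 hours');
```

2012-01-28 03:05:00

2005 minutes = 33h 25m; -2005 minutes from 2012-01-29 19:30:00 is 2012-01-28 10:05:00 (crosses midnight).
-7 hours from 2012-01-28 10:05:00 is 2012-01-28 03:05:00.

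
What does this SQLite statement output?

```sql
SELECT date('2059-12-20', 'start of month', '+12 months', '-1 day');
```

`start of month` rewinds 2059-12-20 to 2059-12-01.
Adding +12 months to 2059-12-01 gives 2060-12-01.
Going back 1 day from 2060-12-01 reaches 2060-11-30 (last day of November, 30 days).

2060-11-30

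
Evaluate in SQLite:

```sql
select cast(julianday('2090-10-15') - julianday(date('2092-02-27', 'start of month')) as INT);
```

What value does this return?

-474

`start of month` rewinds 2092-02-27 to 2092-02-01.
16 days remain in October 2090 after the 15th (31 − 15).
Full months from November 2090 through January 2092 contribute their day counts.
Then 1 day into February 2092.
Total: 16 + 30 + 31 + 31 + 28 + 31 + 30 + 31 + 30 + 31 + 31 + 30 + 31 + 30 + 31 + 31 + 1 = 474.
The subtraction is earlier − later, so the result is −474 → -474.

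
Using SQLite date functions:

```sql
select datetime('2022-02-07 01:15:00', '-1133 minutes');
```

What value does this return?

2022-02-06 06:22:00

1133 minutes = 18h 53m; -1133 minutes from 2022-02-07 01:15:00 is 2022-02-06 06:22:00 (crosses midnight).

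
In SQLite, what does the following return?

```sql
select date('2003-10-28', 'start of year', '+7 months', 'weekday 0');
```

2003-08-03

`start of year` rewinds 2003-10-28 to 2003-01-01.
Adding +7 months to 2003-01-01 gives 2003-08-01.
`weekday 0` advances to the next Sunday; 2003-08-01 is a Friday, so it moves forward to 2003-08-03.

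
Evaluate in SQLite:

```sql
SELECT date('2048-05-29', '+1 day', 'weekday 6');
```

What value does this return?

2048-05-30

Advancing 1 more day within May lands on 2048-05-30.
`weekday 6` advances to the next Saturday; 2048-05-30 is already a Saturday, so it stays at 2048-05-30.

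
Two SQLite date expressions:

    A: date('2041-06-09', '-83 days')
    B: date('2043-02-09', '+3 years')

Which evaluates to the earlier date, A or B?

A = 2041-03-18.
B = 2046-02-09.
A is earlier.

A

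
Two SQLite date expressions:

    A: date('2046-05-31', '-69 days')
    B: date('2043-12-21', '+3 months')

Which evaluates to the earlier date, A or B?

B

A = 2046-03-23.
B = 2044-03-21.
B is earlier.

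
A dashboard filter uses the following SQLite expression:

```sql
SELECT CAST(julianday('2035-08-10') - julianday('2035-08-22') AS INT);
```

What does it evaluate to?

-12

Both dates are in August 2035: 22 − 10 = 12.
The subtraction is earlier − later, so the result is −12 → -12.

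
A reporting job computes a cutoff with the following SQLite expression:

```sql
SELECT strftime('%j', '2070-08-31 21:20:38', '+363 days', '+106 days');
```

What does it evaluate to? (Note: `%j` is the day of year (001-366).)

347

First apply '+363 days', '+106 days': 2070-08-31 21:20:38 → 2071-12-13 21:20:38.
Day-of-year for 2071-12-13: days since 2071-01-01 inclusive = 347, zero-padded to 347.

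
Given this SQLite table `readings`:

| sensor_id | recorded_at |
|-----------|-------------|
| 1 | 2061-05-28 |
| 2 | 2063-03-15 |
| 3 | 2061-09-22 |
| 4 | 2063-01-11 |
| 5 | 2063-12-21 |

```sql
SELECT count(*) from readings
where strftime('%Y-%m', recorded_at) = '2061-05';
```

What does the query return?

1

Rows with year-month 2061-05: 2061-05-28 → 1.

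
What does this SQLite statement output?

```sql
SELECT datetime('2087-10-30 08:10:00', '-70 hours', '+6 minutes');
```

2087-10-27 10:16:00

-70 hours from 2087-10-30 08:10:00 is 2087-10-27 10:10:00 (crosses midnight).
+6 minutes from 2087-10-27 10:10:00 is 2087-10-27 10:16:00.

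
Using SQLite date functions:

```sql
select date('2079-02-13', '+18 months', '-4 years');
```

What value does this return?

2076-08-13

Adding +18 months to 2079-02-13 gives 2080-08-13.
Adding -4 years to 2080-08-13 gives 2076-08-13.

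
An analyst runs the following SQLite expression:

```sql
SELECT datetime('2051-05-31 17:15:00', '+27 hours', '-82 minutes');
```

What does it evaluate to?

2051-06-01 18:53:00

+27 hours from 2051-05-31 17:15:00 is 2051-06-01 20:15:00 (crosses midnight).
82 minutes = 1h 22m; -82 minutes from 2051-06-01 20:15:00 is 2051-06-01 18:53:00.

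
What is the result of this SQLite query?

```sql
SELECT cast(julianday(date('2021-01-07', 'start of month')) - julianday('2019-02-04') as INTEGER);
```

697

`start of month` rewinds 2021-01-07 to 2021-01-01.
24 days remain in February 2019 after the 4th (28 − 4).
Full months from March 2019 through December 2020 contribute their day counts.
Then 1 day into January 2021.
Total: 24 + 31 + 30 + 31 + 30 + 31 + 31 + 30 + 31 + 30 + 31 + 31 + 29 + 31 + 30 + 31 + 30 + 31 + 31 + 30 + 31 + 30 + 31 + 1 = 697.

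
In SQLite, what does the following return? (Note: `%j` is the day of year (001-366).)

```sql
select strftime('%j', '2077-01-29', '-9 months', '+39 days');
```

159

First apply '-9 months', '+39 days': 2077-01-29 → 2076-06-07.
Day-of-year for 2076-06-07: days since 2076-01-01 inclusive = 159, zero-padded to 159.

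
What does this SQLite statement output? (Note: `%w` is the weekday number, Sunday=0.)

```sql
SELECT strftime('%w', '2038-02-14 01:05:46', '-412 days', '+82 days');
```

6

First apply '-412 days', '+82 days': 2038-02-14 01:05:46 → 2037-03-21 01:05:46.
2037-03-21 is a Saturday; with Sunday=0 that is 6.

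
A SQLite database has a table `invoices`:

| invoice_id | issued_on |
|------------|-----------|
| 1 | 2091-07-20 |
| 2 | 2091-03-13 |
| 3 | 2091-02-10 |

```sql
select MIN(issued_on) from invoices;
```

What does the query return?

2091-02-10

MIN over {2091-02-10, 2091-03-13, 2091-07-20}.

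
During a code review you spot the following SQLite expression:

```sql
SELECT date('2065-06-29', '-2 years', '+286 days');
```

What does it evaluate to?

Adding -2 years to 2065-06-29 gives 2063-06-29.
Applying '+286 days' to 2063-06-29: counting 286 days forward gives 2064-04-10.

2064-04-10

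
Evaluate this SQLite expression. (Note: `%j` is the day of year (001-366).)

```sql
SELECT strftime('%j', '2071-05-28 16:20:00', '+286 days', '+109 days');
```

First apply '+286 days', '+109 days': 2071-05-28 16:20:00 → 2072-06-26 16:20:00.
Day-of-year for 2072-06-26: days since 2072-01-01 inclusive = 178, zero-padded to 178.

178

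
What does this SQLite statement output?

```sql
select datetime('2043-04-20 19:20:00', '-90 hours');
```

-90 hours from 2043-04-20 19:20:00 is 2043-04-17 01:20:00 (crosses midnight).

2043-04-17 01:20:00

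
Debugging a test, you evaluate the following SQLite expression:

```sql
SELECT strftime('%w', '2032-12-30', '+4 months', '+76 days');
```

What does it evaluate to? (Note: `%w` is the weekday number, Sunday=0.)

5

First apply '+4 months', '+76 days': 2032-12-30 → 2033-07-15.
2033-07-15 is a Friday; with Sunday=0 that is 5.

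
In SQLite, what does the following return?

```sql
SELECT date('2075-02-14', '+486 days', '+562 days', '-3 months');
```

Applying '+486 days' to 2075-02-14: counting 486 days forward gives 2076-06-14.
Applying '+562 days' to 2076-06-14: counting 562 days forward gives 2077-12-28.
Adding -3 months to 2077-12-28 gives 2077-09-28.

2077-09-28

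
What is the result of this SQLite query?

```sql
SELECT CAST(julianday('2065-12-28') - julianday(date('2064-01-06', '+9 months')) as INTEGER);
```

Adding +9 months to 2064-01-06 gives 2064-10-06.
25 days remain in October 2064 after the 6th (31 − 6).
Full months from November 2064 through November 2065 contribute their day counts.
Then 28 days into December 2065.
Total: 25 + 30 + 31 + 31 + 28 + 31 + 30 + 31 + 30 + 31 + 31 + 30 + 31 + 30 + 28 = 448.

448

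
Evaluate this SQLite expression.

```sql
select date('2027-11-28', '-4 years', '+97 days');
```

2024-03-04

Adding -4 years to 2027-11-28 gives 2023-11-28.
Applying '+97 days' to 2023-11-28: counting 97 days forward gives 2024-03-04.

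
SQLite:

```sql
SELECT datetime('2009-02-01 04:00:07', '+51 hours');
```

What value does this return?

2009-02-03 07:00:07

+51 hours from 2009-02-01 04:00:07 is 2009-02-03 07:00:07 (crosses midnight).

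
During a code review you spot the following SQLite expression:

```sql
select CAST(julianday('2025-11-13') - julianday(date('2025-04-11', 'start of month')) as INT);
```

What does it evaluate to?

226

`start of month` rewinds 2025-04-11 to 2025-04-01.
29 days remain in April 2025 after the 1st (30 − 1).
Full months from May 2025 through October 2025 contribute their day counts.
Then 13 days into November 2025.
Total: 29 + 31 + 30 + 31 + 31 + 30 + 31 + 13 = 226.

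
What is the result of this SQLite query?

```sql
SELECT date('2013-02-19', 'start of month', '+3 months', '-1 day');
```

`start of month` rewinds 2013-02-19 to 2013-02-01.
Adding +3 months to 2013-02-01 gives 2013-05-01.
Going back 1 day from 2013-05-01 reaches 2013-04-30 (last day of April, 30 days).

2013-04-30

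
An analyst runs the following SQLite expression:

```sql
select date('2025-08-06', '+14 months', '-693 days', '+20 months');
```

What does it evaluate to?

2026-07-12

Adding +14 months to 2025-08-06 gives 2026-10-06.
Applying '-693 days' to 2026-10-06: counting 693 days back gives 2024-11-12.
Adding +20 months to 2024-11-12 gives 2026-07-12.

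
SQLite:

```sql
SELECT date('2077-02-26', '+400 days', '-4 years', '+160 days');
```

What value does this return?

2074-09-09

Applying '+400 days' to 2077-02-26: counting 400 days forward gives 2078-04-02.
Adding -4 years to 2078-04-02 gives 2074-04-02.
Applying '+160 days' to 2074-04-02: counting 160 days forward gives 2074-09-09.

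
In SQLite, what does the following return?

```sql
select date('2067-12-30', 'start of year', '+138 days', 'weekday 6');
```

2067-05-21

`start of year` rewinds 2067-12-30 to 2067-01-01.
Applying '+138 days' to 2067-01-01: counting 138 days forward gives 2067-05-19.
`weekday 6` advances to the next Saturday; 2067-05-19 is a Thursday, so it moves forward to 2067-05-21.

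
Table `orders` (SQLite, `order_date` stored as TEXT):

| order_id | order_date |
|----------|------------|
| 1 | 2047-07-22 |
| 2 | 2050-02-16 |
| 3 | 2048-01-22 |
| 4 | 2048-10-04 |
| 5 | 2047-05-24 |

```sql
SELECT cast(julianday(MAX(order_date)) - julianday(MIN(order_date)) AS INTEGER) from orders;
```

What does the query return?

MIN = 2047-05-24, MAX = 2050-02-16.
7 days remain in May 2047 after the 24th (31 − 24).
Full months from June 2047 through January 2050 contribute their day counts.
Then 16 days into February 2050.
Total: 7 + 30 + 31 + 31 + 30 + 31 + 30 + 31 + 31 + 29 + 31 + 30 + 31 + 30 + 31 + 31 + 30 + 31 + 30 + 31 + 31 + 28 + 31 + 30 + 31 + 30 + 31 + 31 + 30 + 31 + 30 + 31 + 31 + 16 = 999.

999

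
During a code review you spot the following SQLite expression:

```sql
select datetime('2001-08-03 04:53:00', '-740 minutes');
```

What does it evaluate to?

2001-08-02 16:33:00

740 minutes = 12h 20m; -740 minutes from 2001-08-03 04:53:00 is 2001-08-02 16:33:00 (crosses midnight).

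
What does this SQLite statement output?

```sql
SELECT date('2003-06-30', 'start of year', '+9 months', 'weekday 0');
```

`start of year` rewinds 2003-06-30 to 2003-01-01.
Adding +9 months to 2003-01-01 gives 2003-10-01.
`weekday 0` advances to the next Sunday; 2003-10-01 is a Wednesday, so it moves forward to 2003-10-05.

2003-10-05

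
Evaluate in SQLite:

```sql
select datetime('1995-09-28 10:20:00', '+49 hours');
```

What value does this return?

+49 hours from 1995-09-28 10:20:00 is 1995-09-30 11:20:00 (crosses midnight).

1995-09-30 11:20:00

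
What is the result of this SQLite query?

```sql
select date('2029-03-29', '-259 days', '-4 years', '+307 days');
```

Applying '-259 days' to 2029-03-29: counting 259 days back gives 2028-07-13.
Adding -4 years to 2028-07-13 gives 2024-07-13.
Applying '+307 days' to 2024-07-13: counting 307 days forward gives 2025-05-16.

2025-05-16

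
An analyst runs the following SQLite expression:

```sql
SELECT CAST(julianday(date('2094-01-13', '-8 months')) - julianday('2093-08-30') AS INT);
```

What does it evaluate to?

Adding -8 months to 2094-01-13 gives 2093-05-13.
18 days remain in May 2093 after the 13th (31 − 13).
June 2093: 30 days.
July 2093: 31 days.
Then 30 days into August 2093.
Total: 18 + 30 + 31 + 30 = 109.
The subtraction is earlier − later, so the result is −109 → -109.

-109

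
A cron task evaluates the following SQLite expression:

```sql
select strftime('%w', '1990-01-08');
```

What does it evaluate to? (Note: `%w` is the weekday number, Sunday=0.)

1990-01-08 is a Monday; with Sunday=0 that is 1.

1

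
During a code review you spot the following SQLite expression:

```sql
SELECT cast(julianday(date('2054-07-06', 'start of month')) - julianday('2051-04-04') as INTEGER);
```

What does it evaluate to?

`start of month` rewinds 2054-07-06 to 2054-07-01.
26 days remain in April 2051 after the 4th (30 − 4).
Full months from May 2051 through June 2054 contribute their day counts.
Then 1 day into July 2054.
Total: 26 + 31 + 30 + 31 + 31 + 30 + 31 + 30 + 31 + 31 + 29 + 31 + 30 + 31 + 30 + 31 + 31 + 30 + 31 + 30 + 31 + 31 + 28 + 31 + 30 + 31 + 30 + 31 + 31 + 30 + 31 + 30 + 31 + 31 + 28 + 31 + 30 + 31 + 30 + 1 = 1184.

1184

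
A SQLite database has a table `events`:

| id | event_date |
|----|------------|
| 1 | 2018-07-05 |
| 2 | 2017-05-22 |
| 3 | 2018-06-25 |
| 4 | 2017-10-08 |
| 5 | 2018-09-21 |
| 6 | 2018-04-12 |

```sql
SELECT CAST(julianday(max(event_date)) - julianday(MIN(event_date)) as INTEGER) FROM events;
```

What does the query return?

487

MIN = 2017-05-22, MAX = 2018-09-21.
9 days remain in May 2017 after the 22nd (31 − 22).
Full months from June 2017 through August 2018 contribute their day counts.
Then 21 days into September 2018.
Total: 9 + 30 + 31 + 31 + 30 + 31 + 30 + 31 + 31 + 28 + 31 + 30 + 31 + 30 + 31 + 31 + 21 = 487.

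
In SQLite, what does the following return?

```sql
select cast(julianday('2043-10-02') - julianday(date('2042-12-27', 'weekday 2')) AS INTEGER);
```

`weekday 2` advances to the next Tuesday; 2042-12-27 is a Saturday, so it moves forward to 2042-12-30.
1 day remains in December 2042 after the 30th (31 − 30).
Full months from January 2043 through September 2043 contribute their day counts.
Then 2 days into October 2043.
Total: 1 + 31 + 28 + 31 + 30 + 31 + 30 + 31 + 31 + 30 + 2 = 276.

276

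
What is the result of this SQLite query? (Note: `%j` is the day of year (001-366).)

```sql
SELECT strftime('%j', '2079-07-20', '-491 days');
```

075

First apply '-491 days': 2079-07-20 → 2078-03-16.
Day-of-year for 2078-03-16: days since 2078-01-01 inclusive = 75, zero-padded to 075.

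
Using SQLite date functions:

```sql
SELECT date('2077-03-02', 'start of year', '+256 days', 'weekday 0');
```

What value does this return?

2077-09-19

`start of year` rewinds 2077-03-02 to 2077-01-01.
Applying '+256 days' to 2077-01-01: counting 256 days forward gives 2077-09-14.
`weekday 0` advances to the next Sunday; 2077-09-14 is a Tuesday, so it moves forward to 2077-09-19.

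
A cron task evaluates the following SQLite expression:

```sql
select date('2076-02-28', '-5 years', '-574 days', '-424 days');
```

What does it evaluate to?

Adding -5 years to 2076-02-28 gives 2071-02-28.
Applying '-574 days' to 2071-02-28: counting 574 days back gives 2069-08-03.
Applying '-424 days' to 2069-08-03: counting 424 days back gives 2068-06-05.

2068-06-05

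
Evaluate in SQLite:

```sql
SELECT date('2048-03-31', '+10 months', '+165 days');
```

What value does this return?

Adding +10 months to 2048-03-31 gives 2049-01-31.
Applying '+165 days' to 2049-01-31: counting 165 days forward gives 2049-07-15.

2049-07-15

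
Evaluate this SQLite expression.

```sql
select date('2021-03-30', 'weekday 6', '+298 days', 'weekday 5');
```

`weekday 6` advances to the next Saturday; 2021-03-30 is a Tuesday, so it moves forward to 2021-04-03.
Applying '+298 days' to 2021-04-03: counting 298 days forward gives 2022-01-26.
`weekday 5` advances to the next Friday; 2022-01-26 is a Wednesday, so it moves forward to 2022-01-28.

2022-01-28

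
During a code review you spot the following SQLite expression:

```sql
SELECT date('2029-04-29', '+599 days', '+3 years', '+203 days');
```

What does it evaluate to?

Applying '+599 days' to 2029-04-29: counting 599 days forward gives 2030-12-19.
Adding +3 years to 2030-12-19 gives 2033-12-19.
Applying '+203 days' to 2033-12-19: counting 203 days forward gives 2034-07-10.

2034-07-10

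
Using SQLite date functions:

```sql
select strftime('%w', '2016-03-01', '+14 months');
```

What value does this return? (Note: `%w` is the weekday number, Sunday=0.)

First apply '+14 months': 2016-03-01 → 2017-05-01.
2017-05-01 is a Monday; with Sunday=0 that is 1.

1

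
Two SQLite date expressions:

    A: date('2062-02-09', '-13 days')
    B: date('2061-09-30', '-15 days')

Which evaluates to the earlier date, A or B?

A = 2062-01-27.
B = 2061-09-15.
B is earlier.

B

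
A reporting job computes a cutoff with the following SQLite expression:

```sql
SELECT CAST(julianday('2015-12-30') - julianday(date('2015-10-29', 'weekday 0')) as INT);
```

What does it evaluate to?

`weekday 0` advances to the next Sunday; 2015-10-29 is a Thursday, so it moves forward to 2015-11-01.
29 days remain in November 2015 after the 1st (30 − 1).
Then 30 days into December 2015.
Total: 29 + 30 = 59.

59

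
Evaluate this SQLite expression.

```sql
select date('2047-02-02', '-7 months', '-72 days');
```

Adding -7 months to 2047-02-02 gives 2046-07-02.
Applying '-72 days' to 2046-07-02: counting 72 days back gives 2046-04-21.

2046-04-21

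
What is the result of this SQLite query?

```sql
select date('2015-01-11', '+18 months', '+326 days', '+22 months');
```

Adding +18 months to 2015-01-11 gives 2016-07-11.
Applying '+326 days' to 2016-07-11: counting 326 days forward gives 2017-06-02.
Adding +22 months to 2017-06-02 gives 2019-04-02.

2019-04-02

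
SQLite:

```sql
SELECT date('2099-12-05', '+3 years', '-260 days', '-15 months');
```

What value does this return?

Adding +3 years to 2099-12-05 gives 2102-12-05.
Applying '-260 days' to 2102-12-05: counting 260 days back gives 2102-03-20.
Adding -15 months to 2102-03-20 gives 2100-12-20.

2100-12-20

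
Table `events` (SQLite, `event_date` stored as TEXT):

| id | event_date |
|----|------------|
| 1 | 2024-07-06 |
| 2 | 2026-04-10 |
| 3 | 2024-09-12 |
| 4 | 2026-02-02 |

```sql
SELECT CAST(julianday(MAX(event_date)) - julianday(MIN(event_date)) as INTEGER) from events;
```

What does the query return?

MIN = 2024-07-06, MAX = 2026-04-10.
25 days remain in July 2024 after the 6th (31 − 6).
Full months from August 2024 through March 2026 contribute their day counts.
Then 10 days into April 2026.
Total: 25 + 31 + 30 + 31 + 30 + 31 + 31 + 28 + 31 + 30 + 31 + 30 + 31 + 31 + 30 + 31 + 30 + 31 + 31 + 28 + 31 + 10 = 643.

643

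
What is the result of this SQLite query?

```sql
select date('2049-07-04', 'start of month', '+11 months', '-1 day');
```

2050-05-31

`start of month` rewinds 2049-07-04 to 2049-07-01.
Adding +11 months to 2049-07-01 gives 2050-06-01.
Going back 1 day from 2050-06-01 reaches 2050-05-31 (last day of May, 31 days).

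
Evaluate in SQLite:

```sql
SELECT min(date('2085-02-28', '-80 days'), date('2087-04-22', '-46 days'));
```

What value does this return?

date('2085-02-28', '-80 days') → 2084-12-10.
date('2087-04-22', '-46 days') → 2087-03-07.
Earlier of the two is 2084-12-10.

2084-12-10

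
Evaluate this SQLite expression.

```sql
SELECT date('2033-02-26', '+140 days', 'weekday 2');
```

Applying '+140 days' to 2033-02-26: counting 140 days forward gives 2033-07-16.
`weekday 2` advances to the next Tuesday; 2033-07-16 is a Saturday, so it moves forward to 2033-07-19.

2033-07-19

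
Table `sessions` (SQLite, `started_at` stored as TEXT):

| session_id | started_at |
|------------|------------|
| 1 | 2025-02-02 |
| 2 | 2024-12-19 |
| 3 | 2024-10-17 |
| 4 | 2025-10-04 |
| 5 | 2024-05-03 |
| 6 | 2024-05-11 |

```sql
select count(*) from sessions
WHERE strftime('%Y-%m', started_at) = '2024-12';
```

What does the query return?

1

Rows with year-month 2024-12: 2024-12-19 → 1.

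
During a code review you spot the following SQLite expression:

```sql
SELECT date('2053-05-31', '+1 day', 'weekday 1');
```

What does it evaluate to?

2053-06-02

May 2053 has 31 days; 0 remain after the 31st, so 1 days reach 2053-06-01.
`weekday 1` advances to the next Monday; 2053-06-01 is a Sunday, so it moves forward to 2053-06-02.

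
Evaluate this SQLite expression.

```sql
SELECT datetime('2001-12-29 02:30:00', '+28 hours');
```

+28 hours from 2001-12-29 02:30:00 is 2001-12-30 06:30:00 (crosses midnight).

2001-12-30 06:30:00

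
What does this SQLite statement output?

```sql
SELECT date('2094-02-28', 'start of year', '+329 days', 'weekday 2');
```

`start of year` rewinds 2094-02-28 to 2094-01-01.
Applying '+329 days' to 2094-01-01: counting 329 days forward gives 2094-11-26.
`weekday 2` advances to the next Tuesday; 2094-11-26 is a Friday, so it moves forward to 2094-11-30.

2094-11-30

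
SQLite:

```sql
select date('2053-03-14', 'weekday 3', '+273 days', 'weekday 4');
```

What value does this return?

`weekday 3` advances to the next Wednesday; 2053-03-14 is a Friday, so it moves forward to 2053-03-19.
Applying '+273 days' to 2053-03-19: counting 273 days forward gives 2053-12-17.
`weekday 4` advances to the next Thursday; 2053-12-17 is a Wednesday, so it moves forward to 2053-12-18.

2053-12-18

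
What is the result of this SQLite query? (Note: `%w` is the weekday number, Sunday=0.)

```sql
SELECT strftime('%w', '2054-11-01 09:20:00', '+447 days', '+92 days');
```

First apply '+447 days', '+92 days': 2054-11-01 09:20:00 → 2056-04-23 09:20:00.
2056-04-23 is a Sunday; with Sunday=0 that is 0.

0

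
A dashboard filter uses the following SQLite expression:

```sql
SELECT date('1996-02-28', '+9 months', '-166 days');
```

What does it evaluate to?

Adding +9 months to 1996-02-28 gives 1996-11-28.
Applying '-166 days' to 1996-11-28: counting 166 days back gives 1996-06-15.

1996-06-15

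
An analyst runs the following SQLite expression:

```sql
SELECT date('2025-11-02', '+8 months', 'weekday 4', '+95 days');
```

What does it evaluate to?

2026-10-05

Adding +8 months to 2025-11-02 gives 2026-07-02.
`weekday 4` advances to the next Thursday; 2026-07-02 is already a Thursday, so it stays at 2026-07-02.
Applying '+95 days' to 2026-07-02: counting 95 days forward gives 2026-10-05.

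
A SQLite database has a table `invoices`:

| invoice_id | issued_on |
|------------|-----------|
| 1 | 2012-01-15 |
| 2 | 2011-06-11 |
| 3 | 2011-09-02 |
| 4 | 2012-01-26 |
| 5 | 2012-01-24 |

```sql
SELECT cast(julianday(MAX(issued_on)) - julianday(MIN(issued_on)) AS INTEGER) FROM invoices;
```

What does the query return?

MIN = 2011-06-11, MAX = 2012-01-26.
19 days remain in June 2011 after the 11th (30 − 11).
Full months from July 2011 through December 2011 contribute their day counts.
Then 26 days into January 2012.
Total: 19 + 31 + 31 + 30 + 31 + 30 + 31 + 26 = 229.

229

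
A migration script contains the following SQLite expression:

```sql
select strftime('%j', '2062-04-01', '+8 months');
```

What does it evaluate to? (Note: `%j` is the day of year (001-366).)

First apply '+8 months': 2062-04-01 → 2062-12-01.
Day-of-year for 2062-12-01: days since 2062-01-01 inclusive = 335, zero-padded to 335.

335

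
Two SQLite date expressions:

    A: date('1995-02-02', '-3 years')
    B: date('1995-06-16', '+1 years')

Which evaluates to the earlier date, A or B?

A = 1992-02-02.
B = 1996-06-16.
A is earlier.

A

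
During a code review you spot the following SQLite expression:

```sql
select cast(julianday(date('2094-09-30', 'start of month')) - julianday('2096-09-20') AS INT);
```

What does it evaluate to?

`start of month` rewinds 2094-09-30 to 2094-09-01.
29 days remain in September 2094 after the 1st (30 − 1).
Full months from October 2094 through August 2096 contribute their day counts.
Then 20 days into September 2096.
Total: 29 + 31 + 30 + 31 + 31 + 28 + 31 + 30 + 31 + 30 + 31 + 31 + 30 + 31 + 30 + 31 + 31 + 29 + 31 + 30 + 31 + 30 + 31 + 31 + 20 = 750.
The subtraction is earlier − later, so the result is −750 → -750.

-750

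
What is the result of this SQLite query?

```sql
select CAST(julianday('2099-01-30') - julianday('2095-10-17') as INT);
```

1201

14 days remain in October 2095 after the 17th (31 − 17).
Full months from November 2095 through December 2098 contribute their day counts.
Then 30 days into January 2099.
Total: 14 + 30 + 31 + 31 + 29 + 31 + 30 + 31 + 30 + 31 + 31 + 30 + 31 + 30 + 31 + 31 + 28 + 31 + 30 + 31 + 30 + 31 + 31 + 30 + 31 + 30 + 31 + 31 + 28 + 31 + 30 + 31 + 30 + 31 + 31 + 30 + 31 + 30 + 31 + 30 = 1201.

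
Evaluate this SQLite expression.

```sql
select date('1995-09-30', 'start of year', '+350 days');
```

`start of year` rewinds 1995-09-30 to 1995-01-01.
Applying '+350 days' to 1995-01-01: counting 350 days forward gives 1995-12-17.

1995-12-17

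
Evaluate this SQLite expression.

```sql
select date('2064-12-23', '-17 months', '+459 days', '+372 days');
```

2065-10-31

Adding -17 months to 2064-12-23 gives 2063-07-23.
Applying '+459 days' to 2063-07-23: counting 459 days forward gives 2064-10-24.
Applying '+372 days' to 2064-10-24: counting 372 days forward gives 2065-10-31.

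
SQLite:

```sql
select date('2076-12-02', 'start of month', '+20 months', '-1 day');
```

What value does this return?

2078-07-31

`start of month` rewinds 2076-12-02 to 2076-12-01.
Adding +20 months to 2076-12-01 gives 2078-08-01.
Going back 1 day from 2078-08-01 reaches 2078-07-31 (last day of July, 31 days).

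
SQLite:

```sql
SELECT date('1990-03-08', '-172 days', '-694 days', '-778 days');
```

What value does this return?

Applying '-172 days' to 1990-03-08: counting 172 days back gives 1989-09-17.
Applying '-694 days' to 1989-09-17: counting 694 days back gives 1987-10-24.
Applying '-778 days' to 1987-10-24: counting 778 days back gives 1985-09-06.

1985-09-06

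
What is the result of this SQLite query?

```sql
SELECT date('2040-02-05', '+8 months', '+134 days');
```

2041-02-16

Adding +8 months to 2040-02-05 gives 2040-10-05.
Applying '+134 days' to 2040-10-05: counting 134 days forward gives 2041-02-16.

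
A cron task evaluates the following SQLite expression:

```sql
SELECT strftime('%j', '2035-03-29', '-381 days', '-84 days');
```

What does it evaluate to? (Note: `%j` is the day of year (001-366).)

353

First apply '-381 days', '-84 days': 2035-03-29 → 2033-12-19.
Day-of-year for 2033-12-19: days since 2033-01-01 inclusive = 353, zero-padded to 353.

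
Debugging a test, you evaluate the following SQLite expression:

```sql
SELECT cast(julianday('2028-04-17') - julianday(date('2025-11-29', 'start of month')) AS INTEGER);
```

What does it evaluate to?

898

`start of month` rewinds 2025-11-29 to 2025-11-01.
29 days remain in November 2025 after the 1st (30 − 1).
Full months from December 2025 through March 2028 contribute their day counts.
Then 17 days into April 2028.
Total: 29 + 31 + 31 + 28 + 31 + 30 + 31 + 30 + 31 + 31 + 30 + 31 + 30 + 31 + 31 + 28 + 31 + 30 + 31 + 30 + 31 + 31 + 30 + 31 + 30 + 31 + 31 + 29 + 31 + 17 = 898.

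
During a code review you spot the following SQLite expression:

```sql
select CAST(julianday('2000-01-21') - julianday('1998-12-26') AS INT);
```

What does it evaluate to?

391

5 days remain in December 1998 after the 26th (31 − 26).
Full months from January 1999 through December 1999 contribute their day counts.
Then 21 days into January 2000.
Total: 5 + 31 + 28 + 31 + 30 + 31 + 30 + 31 + 31 + 30 + 31 + 30 + 31 + 21 = 391.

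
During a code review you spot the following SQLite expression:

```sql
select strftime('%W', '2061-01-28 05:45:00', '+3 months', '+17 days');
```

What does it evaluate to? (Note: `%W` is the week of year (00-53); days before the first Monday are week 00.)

19

First apply '+3 months', '+17 days': 2061-01-28 05:45:00 → 2061-05-15 05:45:00.
2061-05-15 is a Sunday. SQLite's %W counts Mondays since the year started; the result is 19.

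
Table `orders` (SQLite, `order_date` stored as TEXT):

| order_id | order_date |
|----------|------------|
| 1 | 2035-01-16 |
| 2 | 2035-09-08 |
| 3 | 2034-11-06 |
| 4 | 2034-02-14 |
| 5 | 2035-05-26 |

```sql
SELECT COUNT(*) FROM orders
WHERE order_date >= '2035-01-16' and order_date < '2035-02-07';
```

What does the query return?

1

Rows in [2035-01-16, 2035-02-07): 2035-01-16 → 1 row.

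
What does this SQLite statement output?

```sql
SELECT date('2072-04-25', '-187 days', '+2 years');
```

2073-10-21

Applying '-187 days' to 2072-04-25: counting 187 days back gives 2071-10-21.
Adding +2 years to 2071-10-21 gives 2073-10-21.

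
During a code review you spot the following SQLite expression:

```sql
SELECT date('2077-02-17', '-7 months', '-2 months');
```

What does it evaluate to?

Adding -7 months to 2077-02-17 gives 2076-07-17.
Adding -2 months to 2076-07-17 gives 2076-05-17.

2076-05-17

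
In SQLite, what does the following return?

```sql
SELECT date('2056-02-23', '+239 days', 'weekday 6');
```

Applying '+239 days' to 2056-02-23: counting 239 days forward gives 2056-10-19.
`weekday 6` advances to the next Saturday; 2056-10-19 is a Thursday, so it moves forward to 2056-10-21.

2056-10-21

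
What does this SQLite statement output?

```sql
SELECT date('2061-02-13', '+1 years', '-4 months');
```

2061-10-13

Adding +1 year to 2061-02-13 gives 2062-02-13.
Adding -4 months to 2062-02-13 gives 2061-10-13.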